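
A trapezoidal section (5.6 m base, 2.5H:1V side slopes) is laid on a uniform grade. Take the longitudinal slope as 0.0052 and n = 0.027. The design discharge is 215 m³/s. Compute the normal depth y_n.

y_n = 3.49 m

Manning's equation rearranged: A R^(2/3) = nQ / (1·√S) = 0.027 × 215 / (√0.0052) = 80.5.
Trying y = 2.85 m: A R^(2/3) = 52.29 — too small.
Trying y = 3.49 m: A R^(2/3) = 80.66 — ≈ 80.5.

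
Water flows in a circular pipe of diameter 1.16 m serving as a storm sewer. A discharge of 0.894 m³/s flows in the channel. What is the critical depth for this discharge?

y_c = 0.516 m

At critical depth, Q² T / (g A³) = 1, i.e. A³/T = Q²/g = 0.894²/9.81 = 0.08147.
Try y = 0.453 m: A³/T = 0.04936 — too small.
Try y = 0.652 m: A³/T = 0.1989 — too large.
Try y = 0.516 m: A³/T = 0.08134 — ≈ 0.08147.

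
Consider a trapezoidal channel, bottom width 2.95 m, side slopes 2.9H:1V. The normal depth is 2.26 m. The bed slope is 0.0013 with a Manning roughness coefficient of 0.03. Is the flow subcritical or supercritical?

subcritical

With bottom width b = 2.95 m and side slope z = 2.9: A = (b + zy)y = (2.95 + 2.9×2.26)×2.26 = 21.48 m²; P = b + 2y√(1+z²) = 2.95 + 2×2.26×3.068 = 16.82 m.
Hydraulic radius R = A/P = 21.48/16.82 = 1.277 m.
V = (1/n) R^(2/3) √S = (1/0.03) × 1.277^(2/3) × √0.0013 = 1.415 m/s. Hydraulic depth D_h = A/T = 21.48/16.06 = 1.338 m.
Froude number Fr = V/√(g·D_h) = 1.415/√(9.81×1.338) = 0.391, which is less than 1, so the flow is subcritical.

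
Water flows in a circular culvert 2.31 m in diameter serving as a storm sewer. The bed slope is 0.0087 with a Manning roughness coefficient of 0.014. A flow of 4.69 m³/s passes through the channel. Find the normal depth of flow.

Manning's equation rearranged: A R^(2/3) = nQ / (1·√S) = 0.014 × 4.69 / (√0.0087) = 0.7039.
Trying y = 0.939 m: A R^(2/3) = 1.009 — high.
Trying y = 0.774 m: A R^(2/3) = 0.7036 — close enough.

y_n = 0.774 m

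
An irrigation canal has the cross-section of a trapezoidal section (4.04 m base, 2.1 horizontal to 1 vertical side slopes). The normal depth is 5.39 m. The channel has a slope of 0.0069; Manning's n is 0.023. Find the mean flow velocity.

With bottom width b = 4.04 m and side slope z = 2.1: A = (b + zy)y = (4.04 + 2.1×5.39)×5.39 = 82.79 m²; P = b + 2y√(1+z²) = 4.04 + 2×5.39×2.326 = 29.11 m.
Hydraulic radius R = A/P = 82.79/29.11 = 2.844 m.
From Manning's equation, V = (1/n) R^(2/3) S^(1/2) = (1/0.023) × 2.844^(2/3) × 0.0069^(1/2) = 7.25 m/s.

V = 7.25 m/s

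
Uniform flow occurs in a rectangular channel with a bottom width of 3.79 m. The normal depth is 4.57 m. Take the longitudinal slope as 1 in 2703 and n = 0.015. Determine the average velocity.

V = 1.56 m/s

Flow area A = b·y = 3.79 × 4.57 = 17.32 m². Wetted perimeter P = b + 2y = 3.79 + 2×4.57 = 12.93 m.
Hydraulic radius R = A/P = 17.32/12.93 = 1.34 m.
From Manning's equation, V = (1/n) R^(2/3) S^(1/2) = (1/0.015) × 1.34^(2/3) × 0.00037^(1/2) = 1.56 m/s.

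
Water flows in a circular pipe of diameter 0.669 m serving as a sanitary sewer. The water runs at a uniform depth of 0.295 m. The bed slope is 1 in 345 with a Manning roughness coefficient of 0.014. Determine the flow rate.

For a circular section of diameter D = 0.669 m at depth y = 0.295 m, the central angle is θ = 2 arccos(1 − 2y/D) = 2.905 rad. Then A = (D²/8)(θ − sin θ) = 0.1494 m² and P = Dθ/2 = 0.9717 m.
Hydraulic radius R = A/P = 0.1494/0.9717 = 0.1537 m.
Manning's equation: Q = (1/n) A R^(2/3) S^(1/2) = (1/0.014) × 0.1494 × 0.1537^(2/3) × 0.002899^(1/2) = 0.165 m³/s.

Q = 0.165 m³/s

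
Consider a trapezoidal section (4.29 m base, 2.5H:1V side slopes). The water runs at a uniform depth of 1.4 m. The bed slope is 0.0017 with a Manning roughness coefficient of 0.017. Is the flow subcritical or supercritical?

subcritical

With bottom width b = 4.29 m and side slope z = 2.5: A = (b + zy)y = (4.29 + 2.5×1.4)×1.4 = 10.91 m²; P = b + 2y√(1+z²) = 4.29 + 2×1.4×2.693 = 11.83 m.
Hydraulic radius R = A/P = 10.91/11.83 = 0.922 m.
V = (1/n) R^(2/3) √S = (1/0.017) × 0.922^(2/3) × √0.0017 = 2.297 m/s. Hydraulic depth D_h = A/T = 10.91/11.29 = 0.966 m.
Froude number Fr = V/√(g·D_h) = 2.297/√(9.81×0.966) = 0.746, which is less than 1, so the flow is subcritical.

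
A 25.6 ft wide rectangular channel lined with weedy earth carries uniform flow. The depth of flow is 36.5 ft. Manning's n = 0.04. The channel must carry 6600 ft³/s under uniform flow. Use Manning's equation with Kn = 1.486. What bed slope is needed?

Flow area A = b·y = 25.6 × 36.5 = 934.4 ft². Wetted perimeter P = b + 2y = 25.6 + 2×36.5 = 98.6 ft.
Hydraulic radius R = A/P = 934.4/98.6 = 9.477 ft.
From Manning's equation, S = [nQ / (1.486 A R^(2/3))]² = [0.04 × 6600 / (1.486 × 934.4 × 9.477^(2/3))]² = 0.0018.

S = 0.0018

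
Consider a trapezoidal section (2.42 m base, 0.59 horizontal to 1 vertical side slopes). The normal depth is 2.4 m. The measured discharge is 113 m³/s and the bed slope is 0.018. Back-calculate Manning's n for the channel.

n = 0.012

With bottom width b = 2.42 m and side slope z = 0.59: A = (b + zy)y = (2.42 + 0.59×2.4)×2.4 = 9.206 m²; P = b + 2y√(1+z²) = 2.42 + 2×2.4×1.161 = 7.993 m.
Hydraulic radius R = A/P = 9.206/7.993 = 1.152 m.
Rearranging Manning's equation: n = (1/Q) A R^(2/3) S^(1/2) = (1/113) × 9.206 × 1.152^(2/3) × √0.018 = 0.012.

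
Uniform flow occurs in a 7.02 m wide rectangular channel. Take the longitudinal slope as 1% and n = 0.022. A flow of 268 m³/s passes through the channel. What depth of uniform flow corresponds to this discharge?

y_n = 5.14 m

Manning's equation rearranged: A R^(2/3) = nQ / (1·√S) = 0.022 × 268 / (√0.01) = 58.96.
Try y = 6.28 m: A R^(2/3) = 75.73 — too large.
Try y = 5.14 m: A R^(2/3) = 58.9 — ≈ 58.96.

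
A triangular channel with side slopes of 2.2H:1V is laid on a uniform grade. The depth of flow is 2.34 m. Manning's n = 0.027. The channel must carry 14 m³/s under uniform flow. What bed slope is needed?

S = 0.000905

For a triangular section with side slope z = 2.2: A = zy² = 2.2×2.34² = 12.05 m²; P = 2y√(1+z²) = 2×2.34×2.417 = 11.31 m.
Hydraulic radius R = A/P = 12.05/11.31 = 1.065 m.
From Manning's equation, S = [nQ / (1 A R^(2/3))]² = [0.027 × 14 / (1 × 12.05 × 1.065^(2/3))]² = 0.000905.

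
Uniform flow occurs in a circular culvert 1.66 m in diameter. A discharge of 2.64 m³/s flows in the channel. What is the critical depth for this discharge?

y_c = 0.815 m

At critical depth, Q² T / (g A³) = 1, i.e. A³/T = Q²/g = 2.64²/9.81 = 0.7105.
Try y = 0.715 m: A³/T = 0.4315 — low.
Try y = 0.815 m: A³/T = 0.712 — close enough.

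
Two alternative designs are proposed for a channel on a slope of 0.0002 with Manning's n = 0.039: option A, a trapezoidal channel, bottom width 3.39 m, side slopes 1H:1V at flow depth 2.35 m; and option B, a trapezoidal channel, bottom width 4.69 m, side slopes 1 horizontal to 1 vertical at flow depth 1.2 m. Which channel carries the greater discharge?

Channel A: With bottom width b = 3.39 m and side slope z = 1: A = (b + zy)y = (3.39 + 1×2.35)×2.35 = 13.49 m²; P = b + 2y√(1+z²) = 3.39 + 2×2.35×1.414 = 10.04 m. Hydraulic radius R = A/P = 13.49/10.04 = 1.344 m. Q_A = (1/0.039)·13.49·1.344^(2/3)·√0.0002 = 5.957 m³/s.
Channel B: With bottom width b = 4.69 m and side slope z = 1: A = (b + zy)y = (4.69 + 1×1.2)×1.2 = 7.068 m²; P = b + 2y√(1+z²) = 4.69 + 2×1.2×1.414 = 8.084 m. Hydraulic radius R = A/P = 7.068/8.084 = 0.8743 m. Q_B = (1/0.039)·7.068·0.8743^(2/3)·√0.0002 = 2.343 m³/s.
Q_A = 5.957 m³/s vs Q_B = 2.343 m³/s, so channel A carries more.

channel A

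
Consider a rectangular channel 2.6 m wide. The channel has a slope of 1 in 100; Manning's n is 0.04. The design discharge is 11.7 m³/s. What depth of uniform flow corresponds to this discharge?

Manning's equation rearranged: A R^(2/3) = nQ / (1·√S) = 0.04 × 11.7 / (√0.01) = 4.68.
Try y = 1.83 m: A R^(2/3) = 3.963 — low.
Try y = 2.3 m: A R^(2/3) = 5.284 — high.
Try y = 2.09 m: A R^(2/3) = 4.689 — close enough.

y_n = 2.09 m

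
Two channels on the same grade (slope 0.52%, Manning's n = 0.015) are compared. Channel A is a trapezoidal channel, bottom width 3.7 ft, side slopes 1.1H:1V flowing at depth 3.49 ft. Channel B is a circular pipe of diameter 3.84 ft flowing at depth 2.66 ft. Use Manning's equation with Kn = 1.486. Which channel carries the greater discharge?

channel A

Channel A: With bottom width b = 3.7 ft and side slope z = 1.1: A = (b + zy)y = (3.7 + 1.1×3.49)×3.49 = 26.31 ft²; P = b + 2y√(1+z²) = 3.7 + 2×3.49×1.487 = 14.08 ft. Hydraulic radius R = A/P = 26.31/14.08 = 1.869 ft. Q_A = (1.486/0.015)·26.31·1.869^(2/3)·√0.0052 = 285.2 ft³/s.
Channel B: For a circular section of diameter D = 3.84 ft at depth y = 2.66 ft, the central angle is θ = 2 arccos(1 − 2y/D) = 3.933 rad. Then A = (D²/8)(θ − sin θ) = 8.56 ft² and P = Dθ/2 = 7.551 ft. Hydraulic radius R = A/P = 8.56/7.551 = 1.134 ft. Q_B = (1.486/0.015)·8.56·1.134^(2/3)·√0.0052 = 66.48 ft³/s.
Q_A = 285.2 ft³/s vs Q_B = 66.48 ft³/s, so channel A carries more.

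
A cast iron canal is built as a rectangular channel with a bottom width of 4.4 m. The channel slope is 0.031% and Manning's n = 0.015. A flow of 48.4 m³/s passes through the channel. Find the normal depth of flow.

y_n = 6.7 m

Manning's equation rearranged: A R^(2/3) = nQ / (1·√S) = 0.015 × 48.4 / (√0.00031) = 41.23.
At y = 7.81 m: A R^(2/3) = 49.26 — too large.
At y = 5.19 m: A R^(2/3) = 30.52 — too small.
At y = 6.7 m: A R^(2/3) = 41.27 — close enough.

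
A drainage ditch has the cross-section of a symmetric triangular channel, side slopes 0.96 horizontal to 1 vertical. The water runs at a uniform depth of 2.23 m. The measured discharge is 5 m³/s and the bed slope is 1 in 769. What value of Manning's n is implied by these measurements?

n = 0.029

For a triangular section with side slope z = 0.96: A = zy² = 0.96×2.23² = 4.774 m²; P = 2y√(1+z²) = 2×2.23×1.386 = 6.183 m.
Hydraulic radius R = A/P = 4.774/6.183 = 0.7722 m.
Rearranging Manning's equation: n = (1/Q) A R^(2/3) S^(1/2) = (1/5) × 4.774 × 0.7722^(2/3) × √0.0013 = 0.029.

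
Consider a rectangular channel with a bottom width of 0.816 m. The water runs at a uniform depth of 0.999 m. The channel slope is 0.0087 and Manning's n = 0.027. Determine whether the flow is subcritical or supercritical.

Flow area A = b·y = 0.816 × 0.999 = 0.8152 m². Wetted perimeter P = b + 2y = 0.816 + 2×0.999 = 2.814 m.
Hydraulic radius R = A/P = 0.8152/2.814 = 0.2897 m.
V = (1/n) R^(2/3) √S = (1/0.027) × 0.2897^(2/3) × √0.0087 = 1.512 m/s. Hydraulic depth D_h = A/T = 0.8152/0.816 = 0.999 m.
Froude number Fr = V/√(g·D_h) = 1.512/√(9.81×0.999) = 0.483, which is less than 1, so the flow is subcritical.

subcritical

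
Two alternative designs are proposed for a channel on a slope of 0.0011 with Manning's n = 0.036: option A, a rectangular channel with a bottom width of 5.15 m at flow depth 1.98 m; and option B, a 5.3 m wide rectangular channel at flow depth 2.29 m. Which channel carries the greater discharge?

channel B

Channel A: Flow area A = b·y = 5.15 × 1.98 = 10.2 m². Wetted perimeter P = b + 2y = 5.15 + 2×1.98 = 9.11 m. Hydraulic radius R = A/P = 10.2/9.11 = 1.119 m. Q_A = (1/0.036)·10.2·1.119^(2/3)·√0.0011 = 10.13 m³/s.
Channel B: Flow area A = b·y = 5.3 × 2.29 = 12.14 m². Wetted perimeter P = b + 2y = 5.3 + 2×2.29 = 9.88 m. Hydraulic radius R = A/P = 12.14/9.88 = 1.228 m. Q_B = (1/0.036)·12.14·1.228^(2/3)·√0.0011 = 12.83 m³/s.
Q_A = 10.13 m³/s vs Q_B = 12.83 m³/s, so channel B carries more.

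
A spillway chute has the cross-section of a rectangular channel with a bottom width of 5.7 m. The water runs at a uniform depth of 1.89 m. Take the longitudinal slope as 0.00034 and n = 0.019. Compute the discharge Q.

Flow area A = b·y = 5.7 × 1.89 = 10.77 m². Wetted perimeter P = b + 2y = 5.7 + 2×1.89 = 9.48 m.
Hydraulic radius R = A/P = 10.77/9.48 = 1.136 m.
Manning's equation: Q = (1/n) A R^(2/3) S^(1/2) = (1/0.019) × 10.77 × 1.136^(2/3) × 0.00034^(1/2) = 11.4 m³/s.

Q = 11.4 m³/s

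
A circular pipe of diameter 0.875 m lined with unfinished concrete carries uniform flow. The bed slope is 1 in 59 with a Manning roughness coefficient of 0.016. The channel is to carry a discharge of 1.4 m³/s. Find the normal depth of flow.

Manning's equation rearranged: A R^(2/3) = nQ / (1·√S) = 0.016 × 1.4 / (√0.01695) = 0.1721.
Trying y = 0.726 m: A R^(2/3) = 0.2207 — over.
Trying y = 0.451 m: A R^(2/3) = 0.1149 — short.
Trying y = 0.586 m: A R^(2/3) = 0.1722 — matches.

y_n = 0.586 m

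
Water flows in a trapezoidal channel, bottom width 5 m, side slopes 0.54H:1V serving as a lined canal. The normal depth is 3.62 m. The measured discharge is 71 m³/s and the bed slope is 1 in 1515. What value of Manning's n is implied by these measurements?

n = 0.014

With bottom width b = 5 m and side slope z = 0.54: A = (b + zy)y = (5 + 0.54×3.62)×3.62 = 25.18 m²; P = b + 2y√(1+z²) = 5 + 2×3.62×1.136 = 13.23 m.
Hydraulic radius R = A/P = 25.18/13.23 = 1.903 m.
Rearranging Manning's equation: n = (1/Q) A R^(2/3) S^(1/2) = (1/71) × 25.18 × 1.903^(2/3) × √0.0006601 = 0.014.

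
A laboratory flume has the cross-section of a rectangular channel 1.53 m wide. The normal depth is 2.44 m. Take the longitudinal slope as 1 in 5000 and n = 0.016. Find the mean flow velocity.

Flow area A = b·y = 1.53 × 2.44 = 3.733 m². Wetted perimeter P = b + 2y = 1.53 + 2×2.44 = 6.41 m.
Hydraulic radius R = A/P = 3.733/6.41 = 0.5824 m.
From Manning's equation, V = (1/n) R^(2/3) S^(1/2) = (1/0.016) × 0.5824^(2/3) × 0.0002^(1/2) = 0.616 m/s.

V = 0.616 m/s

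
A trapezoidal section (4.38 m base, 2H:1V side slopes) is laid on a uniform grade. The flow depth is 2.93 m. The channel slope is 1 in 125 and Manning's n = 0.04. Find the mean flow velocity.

V = 3.21 m/s

With bottom width b = 4.38 m and side slope z = 2: A = (b + zy)y = (4.38 + 2×2.93)×2.93 = 30 m²; P = b + 2y√(1+z²) = 4.38 + 2×2.93×2.236 = 17.48 m.
Hydraulic radius R = A/P = 30/17.48 = 1.716 m.
From Manning's equation, V = (1/n) R^(2/3) S^(1/2) = (1/0.04) × 1.716^(2/3) × 0.008^(1/2) = 3.21 m/s.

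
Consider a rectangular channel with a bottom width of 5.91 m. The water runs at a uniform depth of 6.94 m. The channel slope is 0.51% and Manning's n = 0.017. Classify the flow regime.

Flow area A = b·y = 5.91 × 6.94 = 41.02 m². Wetted perimeter P = b + 2y = 5.91 + 2×6.94 = 19.79 m.
Hydraulic radius R = A/P = 41.02/19.79 = 2.073 m.
V = (1/n) R^(2/3) √S = (1/0.017) × 2.073^(2/3) × √0.0051 = 6.829 m/s. Hydraulic depth D_h = A/T = 41.02/5.91 = 6.94 m.
Froude number Fr = V/√(g·D_h) = 6.829/√(9.81×6.94) = 0.828, which is less than 1, so the flow is subcritical.

subcritical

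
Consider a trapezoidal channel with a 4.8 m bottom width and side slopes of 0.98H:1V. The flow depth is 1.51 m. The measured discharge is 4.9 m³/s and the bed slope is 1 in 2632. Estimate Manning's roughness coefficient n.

n = 0.039

With bottom width b = 4.8 m and side slope z = 0.98: A = (b + zy)y = (4.8 + 0.98×1.51)×1.51 = 9.482 m²; P = b + 2y√(1+z²) = 4.8 + 2×1.51×1.4 = 9.028 m.
Hydraulic radius R = A/P = 9.482/9.028 = 1.05 m.
Rearranging Manning's equation: n = (1/Q) A R^(2/3) S^(1/2) = (1/4.9) × 9.482 × 1.05^(2/3) × √0.0003799 = 0.039.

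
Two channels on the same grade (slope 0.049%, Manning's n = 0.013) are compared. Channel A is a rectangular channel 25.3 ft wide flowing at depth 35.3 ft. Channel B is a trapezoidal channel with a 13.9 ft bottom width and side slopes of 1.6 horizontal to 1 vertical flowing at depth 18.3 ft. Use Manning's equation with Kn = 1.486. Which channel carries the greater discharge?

Channel A: Flow area A = b·y = 25.3 × 35.3 = 893.1 ft². Wetted perimeter P = b + 2y = 25.3 + 2×35.3 = 95.9 ft. Hydraulic radius R = A/P = 893.1/95.9 = 9.313 ft. Q_A = (1.486/0.013)·893.1·9.313^(2/3)·√0.00049 = 10000 ft³/s.
Channel B: With bottom width b = 13.9 ft and side slope z = 1.6: A = (b + zy)y = (13.9 + 1.6×18.3)×18.3 = 790.2 ft²; P = b + 2y√(1+z²) = 13.9 + 2×18.3×1.887 = 82.96 ft. Hydraulic radius R = A/P = 790.2/82.96 = 9.525 ft. Q_B = (1.486/0.013)·790.2·9.525^(2/3)·√0.00049 = 8985 ft³/s.
Q_A = 10000 ft³/s vs Q_B = 8985 ft³/s, so channel A carries more.

channel A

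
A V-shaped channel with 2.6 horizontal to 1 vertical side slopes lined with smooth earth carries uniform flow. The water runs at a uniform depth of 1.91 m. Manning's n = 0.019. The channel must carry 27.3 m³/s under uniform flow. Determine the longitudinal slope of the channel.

For a triangular section with side slope z = 2.6: A = zy² = 2.6×1.91² = 9.485 m²; P = 2y√(1+z²) = 2×1.91×2.786 = 10.64 m.
Hydraulic radius R = A/P = 9.485/10.64 = 0.8913 m.
From Manning's equation, S = [nQ / (1 A R^(2/3))]² = [0.019 × 27.3 / (1 × 9.485 × 0.8913^(2/3))]² = 0.00349.

S = 0.00349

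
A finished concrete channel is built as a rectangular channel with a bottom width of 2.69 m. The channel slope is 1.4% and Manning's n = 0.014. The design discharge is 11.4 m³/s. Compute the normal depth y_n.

y_n = 0.796 m

Manning's equation rearranged: A R^(2/3) = nQ / (1·√S) = 0.014 × 11.4 / (√0.014) = 1.349.
Try y = 0.595 m: A R^(2/3) = 0.8869 — too small.
Try y = 1.01 m: A R^(2/3) = 1.883 — too large.
Try y = 0.796 m: A R^(2/3) = 1.349 — matches.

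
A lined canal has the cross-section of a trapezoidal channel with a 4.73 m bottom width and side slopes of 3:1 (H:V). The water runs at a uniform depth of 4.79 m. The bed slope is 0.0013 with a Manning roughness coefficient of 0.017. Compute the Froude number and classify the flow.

With bottom width b = 4.73 m and side slope z = 3: A = (b + zy)y = (4.73 + 3×4.79)×4.79 = 91.49 m²; P = b + 2y√(1+z²) = 4.73 + 2×4.79×3.162 = 35.02 m.
Hydraulic radius R = A/P = 91.49/35.02 = 2.612 m.
V = (1/n) R^(2/3) √S = (1/0.017) × 2.612^(2/3) × √0.0013 = 4.023 m/s. Hydraulic depth D_h = A/T = 91.49/33.47 = 2.733 m.
Froude number Fr = V/√(g·D_h) = 4.023/√(9.81×2.733) = 0.777, which is less than 1, so the flow is subcritical.

subcritical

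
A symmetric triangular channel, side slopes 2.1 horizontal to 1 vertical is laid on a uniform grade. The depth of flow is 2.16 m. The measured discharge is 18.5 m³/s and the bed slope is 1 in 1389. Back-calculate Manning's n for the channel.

For a triangular section with side slope z = 2.1: A = zy² = 2.1×2.16² = 9.798 m²; P = 2y√(1+z²) = 2×2.16×2.326 = 10.05 m.
Hydraulic radius R = A/P = 9.798/10.05 = 0.9751 m.
Rearranging Manning's equation: n = (1/Q) A R^(2/3) S^(1/2) = (1/18.5) × 9.798 × 0.9751^(2/3) × √0.0007199 = 0.014.

n = 0.014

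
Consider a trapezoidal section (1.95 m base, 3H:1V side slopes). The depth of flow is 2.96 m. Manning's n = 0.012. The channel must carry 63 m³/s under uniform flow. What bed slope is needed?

With bottom width b = 1.95 m and side slope z = 3: A = (b + zy)y = (1.95 + 3×2.96)×2.96 = 32.06 m²; P = b + 2y√(1+z²) = 1.95 + 2×2.96×3.162 = 20.67 m.
Hydraulic radius R = A/P = 32.06/20.67 = 1.551 m.
From Manning's equation, S = [nQ / (1 A R^(2/3))]² = [0.012 × 63 / (1 × 32.06 × 1.551^(2/3))]² = 0.00031.

S = 0.00031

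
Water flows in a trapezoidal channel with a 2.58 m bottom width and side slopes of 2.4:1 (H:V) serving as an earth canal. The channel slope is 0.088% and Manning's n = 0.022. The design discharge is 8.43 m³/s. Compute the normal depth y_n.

Manning's equation rearranged: A R^(2/3) = nQ / (1·√S) = 0.022 × 8.43 / (√0.00088) = 6.252.
At y = 1.1 m: A R^(2/3) = 4.491 — low.
At y = 1.62 m: A R^(2/3) = 10.14 — high.
At y = 1.29 m: A R^(2/3) = 6.248 — close enough.

y_n = 1.29 m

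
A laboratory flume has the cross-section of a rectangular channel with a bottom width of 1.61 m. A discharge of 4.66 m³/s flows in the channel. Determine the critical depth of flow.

For a rectangular channel, critical depth y_c = (q²/g)^(1/3) where q = Q/b = 4.66/1.61 = 2.894 m²/s.
So y_c = (2.894²/9.81)^(1/3) = 0.949 m.

y_c = 0.949 m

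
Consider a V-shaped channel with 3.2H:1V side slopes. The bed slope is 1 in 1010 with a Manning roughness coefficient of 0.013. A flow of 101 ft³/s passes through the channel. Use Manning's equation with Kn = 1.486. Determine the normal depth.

y_n = 2.72 ft

Manning's equation rearranged: A R^(2/3) = nQ / (1.486·√S) = 0.013 × 101 / (1.486 × √0.0009901) = 28.08.
Trying y = 3.23 ft: A R^(2/3) = 44.55 — over.
Trying y = 1.96 ft: A R^(2/3) = 11.76 — short.
Trying y = 2.72 ft: A R^(2/3) = 28.17 — close enough.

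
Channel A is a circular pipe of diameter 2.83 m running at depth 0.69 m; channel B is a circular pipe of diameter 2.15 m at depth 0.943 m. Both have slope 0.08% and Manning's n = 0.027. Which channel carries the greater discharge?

channel B

Channel A: For a circular section of diameter D = 2.83 m at depth y = 0.69 m, the central angle is θ = 2 arccos(1 − 2y/D) = 2.066 rad. Then A = (D²/8)(θ − sin θ) = 1.187 m² and P = Dθ/2 = 2.923 m. Hydraulic radius R = A/P = 1.187/2.923 = 0.4061 m. Q_A = (1/0.027)·1.187·0.4061^(2/3)·√0.0008 = 0.6819 m³/s.
Channel B: For a circular section of diameter D = 2.15 m at depth y = 0.943 m, the central angle is θ = 2 arccos(1 − 2y/D) = 2.895 rad. Then A = (D²/8)(θ − sin θ) = 1.532 m² and P = Dθ/2 = 3.113 m. Hydraulic radius R = A/P = 1.532/3.113 = 0.4923 m. Q_B = (1/0.027)·1.532·0.4923^(2/3)·√0.0008 = 1.001 m³/s.
Q_A = 0.6819 m³/s vs Q_B = 1.001 m³/s, so channel B carries more.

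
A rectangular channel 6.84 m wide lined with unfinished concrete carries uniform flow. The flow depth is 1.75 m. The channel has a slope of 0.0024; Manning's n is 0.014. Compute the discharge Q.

Flow area A = b·y = 6.84 × 1.75 = 11.97 m². Wetted perimeter P = b + 2y = 6.84 + 2×1.75 = 10.34 m.
Hydraulic radius R = A/P = 11.97/10.34 = 1.158 m.
Manning's equation: Q = (1/n) A R^(2/3) S^(1/2) = (1/0.014) × 11.97 × 1.158^(2/3) × 0.0024^(1/2) = 46.2 m³/s.

Q = 46.2 m³/s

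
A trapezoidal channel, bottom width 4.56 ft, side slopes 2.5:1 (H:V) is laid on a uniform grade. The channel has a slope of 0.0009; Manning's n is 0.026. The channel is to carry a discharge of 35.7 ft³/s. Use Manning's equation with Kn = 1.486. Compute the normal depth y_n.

Manning's equation rearranged: A R^(2/3) = nQ / (1.486·√S) = 0.026 × 35.7 / (1.486 × √0.0009) = 20.82.
At y = 2.27 ft: A R^(2/3) = 28.86 — high.
At y = 1.94 ft: A R^(2/3) = 20.8 — matches.

y_n = 1.94 ft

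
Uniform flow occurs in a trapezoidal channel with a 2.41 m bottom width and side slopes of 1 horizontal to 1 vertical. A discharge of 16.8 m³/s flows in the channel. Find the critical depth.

y_c = 1.4 m

At critical depth, Q² T / (g A³) = 1, i.e. A³/T = Q²/g = 16.8²/9.81 = 28.77.
Trying y = 1.57 m: A³/T = 43.96 — too large.
Trying y = 1.11 m: A³/T = 12.88 — too small.
Trying y = 1.4 m: A³/T = 29.13 — ≈ 28.77.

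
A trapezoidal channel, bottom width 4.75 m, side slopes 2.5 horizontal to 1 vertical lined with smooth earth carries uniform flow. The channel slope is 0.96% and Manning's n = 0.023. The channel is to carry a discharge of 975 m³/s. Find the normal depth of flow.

y_n = 5.71 m

Manning's equation rearranged: A R^(2/3) = nQ / (1·√S) = 0.023 × 975 / (√0.0096) = 228.9.
Trying y = 5.03 m: A R^(2/3) = 170.5 — too small.
Trying y = 5.71 m: A R^(2/3) = 229 — close enough.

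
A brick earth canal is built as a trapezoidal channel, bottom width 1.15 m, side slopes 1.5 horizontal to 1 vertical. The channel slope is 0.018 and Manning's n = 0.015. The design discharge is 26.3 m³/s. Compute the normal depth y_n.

Manning's equation rearranged: A R^(2/3) = nQ / (1·√S) = 0.015 × 26.3 / (√0.018) = 2.94.
Trying y = 1.49 m: A R^(2/3) = 4.249 — high.
Trying y = 1.26 m: A R^(2/3) = 2.941 — matches.

y_n = 1.26 m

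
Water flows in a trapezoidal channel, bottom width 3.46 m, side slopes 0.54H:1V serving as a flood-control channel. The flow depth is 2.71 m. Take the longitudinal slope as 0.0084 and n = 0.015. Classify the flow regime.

With bottom width b = 3.46 m and side slope z = 0.54: A = (b + zy)y = (3.46 + 0.54×2.71)×2.71 = 13.34 m²; P = b + 2y√(1+z²) = 3.46 + 2×2.71×1.136 = 9.62 m.
Hydraulic radius R = A/P = 13.34/9.62 = 1.387 m.
V = (1/n) R^(2/3) √S = (1/0.015) × 1.387^(2/3) × √0.0084 = 7.599 m/s. Hydraulic depth D_h = A/T = 13.34/6.387 = 2.089 m.
Froude number Fr = V/√(g·D_h) = 7.599/√(9.81×2.089) = 1.68, which is greater than 1, so the flow is supercritical.

supercritical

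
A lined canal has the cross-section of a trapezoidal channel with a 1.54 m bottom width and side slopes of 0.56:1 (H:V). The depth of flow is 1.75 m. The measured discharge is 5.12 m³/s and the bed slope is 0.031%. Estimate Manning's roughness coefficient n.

n = 0.013

With bottom width b = 1.54 m and side slope z = 0.56: A = (b + zy)y = (1.54 + 0.56×1.75)×1.75 = 4.41 m²; P = b + 2y√(1+z²) = 1.54 + 2×1.75×1.146 = 5.551 m.
Hydraulic radius R = A/P = 4.41/5.551 = 0.7944 m.
Rearranging Manning's equation: n = (1/Q) A R^(2/3) S^(1/2) = (1/5.12) × 4.41 × 0.7944^(2/3) × √0.00031 = 0.013.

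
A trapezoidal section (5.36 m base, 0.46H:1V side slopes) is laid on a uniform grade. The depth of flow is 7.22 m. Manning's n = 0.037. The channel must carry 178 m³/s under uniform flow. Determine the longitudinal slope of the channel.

S = 0.00261

With bottom width b = 5.36 m and side slope z = 0.46: A = (b + zy)y = (5.36 + 0.46×7.22)×7.22 = 62.68 m²; P = b + 2y√(1+z²) = 5.36 + 2×7.22×1.101 = 21.25 m.
Hydraulic radius R = A/P = 62.68/21.25 = 2.949 m.
From Manning's equation, S = [nQ / (1 A R^(2/3))]² = [0.037 × 178 / (1 × 62.68 × 2.949^(2/3))]² = 0.00261.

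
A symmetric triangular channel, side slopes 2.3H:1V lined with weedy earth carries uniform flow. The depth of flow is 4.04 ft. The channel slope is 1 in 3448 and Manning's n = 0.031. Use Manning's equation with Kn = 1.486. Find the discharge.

Q = 46.2 ft³/s

For a triangular section with side slope z = 2.3: A = zy² = 2.3×4.04² = 37.54 ft²; P = 2y√(1+z²) = 2×4.04×2.508 = 20.26 ft.
Hydraulic radius R = A/P = 37.54/20.26 = 1.852 ft.
Manning's equation: Q = (1.486/n) A R^(2/3) S^(1/2) = (1.486/0.031) × 37.54 × 1.852^(2/3) × 0.00029^(1/2) = 46.2 ft³/s.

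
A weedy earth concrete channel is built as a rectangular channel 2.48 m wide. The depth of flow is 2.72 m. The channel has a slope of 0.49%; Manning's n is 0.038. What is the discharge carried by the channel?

Flow area A = b·y = 2.48 × 2.72 = 6.746 m². Wetted perimeter P = b + 2y = 2.48 + 2×2.72 = 7.92 m.
Hydraulic radius R = A/P = 6.746/7.92 = 0.8517 m.
Manning's equation: Q = (1/n) A R^(2/3) S^(1/2) = (1/0.038) × 6.746 × 0.8517^(2/3) × 0.0049^(1/2) = 11.2 m³/s.

Q = 11.2 m³/s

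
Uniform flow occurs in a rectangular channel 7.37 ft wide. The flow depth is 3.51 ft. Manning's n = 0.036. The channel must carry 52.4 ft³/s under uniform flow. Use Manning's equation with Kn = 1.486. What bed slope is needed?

S = 0.0011

Flow area A = b·y = 7.37 × 3.51 = 25.87 ft². Wetted perimeter P = b + 2y = 7.37 + 2×3.51 = 14.39 ft.
Hydraulic radius R = A/P = 25.87/14.39 = 1.798 ft.
From Manning's equation, S = [nQ / (1.486 A R^(2/3))]² = [0.036 × 52.4 / (1.486 × 25.87 × 1.798^(2/3))]² = 0.0011.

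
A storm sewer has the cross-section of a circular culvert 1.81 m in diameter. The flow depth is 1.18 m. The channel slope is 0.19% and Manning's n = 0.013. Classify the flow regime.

For a circular section of diameter D = 1.81 m at depth y = 1.18 m, the central angle is θ = 2 arccos(1 − 2y/D) = 3.759 rad. Then A = (D²/8)(θ − sin θ) = 1.777 m² and P = Dθ/2 = 3.402 m.
Hydraulic radius R = A/P = 1.777/3.402 = 0.5222 m.
V = (1/n) R^(2/3) √S = (1/0.013) × 0.5222^(2/3) × √0.0019 = 2.174 m/s. Hydraulic depth D_h = A/T = 1.777/1.724 = 1.03 m.
Froude number Fr = V/√(g·D_h) = 2.174/√(9.81×1.03) = 0.684, which is less than 1, so the flow is subcritical.

subcritical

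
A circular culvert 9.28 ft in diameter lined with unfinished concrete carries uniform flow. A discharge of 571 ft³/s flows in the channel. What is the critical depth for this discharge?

y_c = 5.85 ft

At critical depth, Q² T / (g A³) = 1, i.e. A³/T = Q²/g = 571²/32.2 = 10130.
Trying y = 4.19 ft: A³/T = 2822 — short.
Trying y = 7.14 ft: A³/T = 22270 — over.
Trying y = 5.85 ft: A³/T = 10120 — matches.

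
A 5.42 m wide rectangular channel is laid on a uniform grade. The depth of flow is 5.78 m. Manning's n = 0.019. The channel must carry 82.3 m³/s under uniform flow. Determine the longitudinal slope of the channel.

Flow area A = b·y = 5.42 × 5.78 = 31.33 m². Wetted perimeter P = b + 2y = 5.42 + 2×5.78 = 16.98 m.
Hydraulic radius R = A/P = 31.33/16.98 = 1.845 m.
From Manning's equation, S = [nQ / (1 A R^(2/3))]² = [0.019 × 82.3 / (1 × 31.33 × 1.845^(2/3))]² = 0.0011.

S = 0.0011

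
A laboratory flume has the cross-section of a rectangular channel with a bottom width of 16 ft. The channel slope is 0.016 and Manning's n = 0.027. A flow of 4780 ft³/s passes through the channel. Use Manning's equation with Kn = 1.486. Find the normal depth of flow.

y_n = 14.4 ft

Manning's equation rearranged: A R^(2/3) = nQ / (1.486·√S) = 0.027 × 4780 / (1.486 × √0.016) = 686.6.
Try y = 17.1 ft: A R^(2/3) = 847.3 — over.
Try y = 14.4 ft: A R^(2/3) = 686.5 — close enough.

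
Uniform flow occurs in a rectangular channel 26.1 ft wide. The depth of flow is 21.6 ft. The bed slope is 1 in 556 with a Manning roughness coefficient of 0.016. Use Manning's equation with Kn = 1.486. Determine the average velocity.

V = 15.9 ft/s

Flow area A = b·y = 26.1 × 21.6 = 563.8 ft². Wetted perimeter P = b + 2y = 26.1 + 2×21.6 = 69.3 ft.
Hydraulic radius R = A/P = 563.8/69.3 = 8.135 ft.
From Manning's equation, V = (1.486/n) R^(2/3) S^(1/2) = (1.486/0.016) × 8.135^(2/3) × 0.001799^(1/2) = 15.9 ft/s.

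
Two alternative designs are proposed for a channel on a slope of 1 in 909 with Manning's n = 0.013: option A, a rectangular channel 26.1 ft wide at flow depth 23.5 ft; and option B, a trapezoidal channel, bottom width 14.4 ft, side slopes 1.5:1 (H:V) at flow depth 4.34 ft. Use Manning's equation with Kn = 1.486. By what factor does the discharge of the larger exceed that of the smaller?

13.4

Channel A: Flow area A = b·y = 26.1 × 23.5 = 613.4 ft². Wetted perimeter P = b + 2y = 26.1 + 2×23.5 = 73.1 ft. Hydraulic radius R = A/P = 613.4/73.1 = 8.391 ft. Q_A = (1.486/0.013)·613.4·8.391^(2/3)·√0.0011 = 9602 ft³/s.
Channel B: With bottom width b = 14.4 ft and side slope z = 1.5: A = (b + zy)y = (14.4 + 1.5×4.34)×4.34 = 90.75 ft²; P = b + 2y√(1+z²) = 14.4 + 2×4.34×1.803 = 30.05 ft. Hydraulic radius R = A/P = 90.75/30.05 = 3.02 ft. Q_B = (1.486/0.013)·90.75·3.02^(2/3)·√0.0011 = 718.9 ft³/s.
The larger discharge is 9602 ft³/s and the smaller is 718.9 ft³/s; the ratio is 13.4.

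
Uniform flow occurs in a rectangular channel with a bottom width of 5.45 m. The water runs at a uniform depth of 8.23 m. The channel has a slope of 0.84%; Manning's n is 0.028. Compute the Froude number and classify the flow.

subcritical

Flow area A = b·y = 5.45 × 8.23 = 44.85 m². Wetted perimeter P = b + 2y = 5.45 + 2×8.23 = 21.91 m.
Hydraulic radius R = A/P = 44.85/21.91 = 2.047 m.
V = (1/n) R^(2/3) √S = (1/0.028) × 2.047^(2/3) × √0.0084 = 5.277 m/s. Hydraulic depth D_h = A/T = 44.85/5.45 = 8.23 m.
Froude number Fr = V/√(g·D_h) = 5.277/√(9.81×8.23) = 0.587, which is less than 1, so the flow is subcritical.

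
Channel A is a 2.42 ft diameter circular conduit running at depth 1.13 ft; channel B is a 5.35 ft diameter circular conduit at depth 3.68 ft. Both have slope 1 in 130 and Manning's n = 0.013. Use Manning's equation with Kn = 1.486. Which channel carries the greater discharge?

Channel A: For a circular section of diameter D = 2.42 ft at depth y = 1.13 ft, the central angle is θ = 2 arccos(1 − 2y/D) = 3.009 rad. Then A = (D²/8)(θ − sin θ) = 2.106 ft² and P = Dθ/2 = 3.641 ft. Hydraulic radius R = A/P = 2.106/3.641 = 0.5785 ft. Q_A = (1.486/0.013)·2.106·0.5785^(2/3)·√0.007692 = 14.66 ft³/s.
Channel B: For a circular section of diameter D = 5.35 ft at depth y = 3.68 ft, the central angle is θ = 2 arccos(1 − 2y/D) = 3.912 rad. Then A = (D²/8)(θ − sin θ) = 16.49 ft² and P = Dθ/2 = 10.46 ft. Hydraulic radius R = A/P = 16.49/10.46 = 1.576 ft. Q_B = (1.486/0.013)·16.49·1.576^(2/3)·√0.007692 = 223.8 ft³/s.
Q_A = 14.66 ft³/s vs Q_B = 223.8 ft³/s, so channel B carries more.

channel B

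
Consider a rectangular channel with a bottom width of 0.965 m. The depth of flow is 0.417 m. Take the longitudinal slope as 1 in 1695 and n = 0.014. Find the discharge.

Flow area A = b·y = 0.965 × 0.417 = 0.4024 m². Wetted perimeter P = b + 2y = 0.965 + 2×0.417 = 1.799 m.
Hydraulic radius R = A/P = 0.4024/1.799 = 0.2237 m.
Manning's equation: Q = (1/n) A R^(2/3) S^(1/2) = (1/0.014) × 0.4024 × 0.2237^(2/3) × 0.00059^(1/2) = 0.257 m³/s.

Q = 0.257 m³/s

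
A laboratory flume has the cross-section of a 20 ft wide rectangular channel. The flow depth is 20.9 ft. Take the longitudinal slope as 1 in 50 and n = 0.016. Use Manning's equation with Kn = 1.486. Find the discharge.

Flow area A = b·y = 20 × 20.9 = 418 ft². Wetted perimeter P = b + 2y = 20 + 2×20.9 = 61.8 ft.
Hydraulic radius R = A/P = 418/61.8 = 6.764 ft.
Manning's equation: Q = (1.486/n) A R^(2/3) S^(1/2) = (1.486/0.016) × 418 × 6.764^(2/3) × 0.02^(1/2) = 19600 ft³/s.

Q = 19600 ft³/s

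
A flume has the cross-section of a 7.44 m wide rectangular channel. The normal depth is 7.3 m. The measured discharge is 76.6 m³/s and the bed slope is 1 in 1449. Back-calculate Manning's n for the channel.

n = 0.034

Flow area A = b·y = 7.44 × 7.3 = 54.31 m². Wetted perimeter P = b + 2y = 7.44 + 2×7.3 = 22.04 m.
Hydraulic radius R = A/P = 54.31/22.04 = 2.464 m.
Rearranging Manning's equation: n = (1/Q) A R^(2/3) S^(1/2) = (1/76.6) × 54.31 × 2.464^(2/3) × √0.0006901 = 0.034.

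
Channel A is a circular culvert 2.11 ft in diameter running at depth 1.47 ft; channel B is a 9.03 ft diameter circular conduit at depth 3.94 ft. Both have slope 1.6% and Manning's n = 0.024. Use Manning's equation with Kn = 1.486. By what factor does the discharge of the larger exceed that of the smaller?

Channel A: For a circular section of diameter D = 2.11 ft at depth y = 1.47 ft, the central angle is θ = 2 arccos(1 − 2y/D) = 3.95 rad. Then A = (D²/8)(θ − sin θ) = 2.601 ft² and P = Dθ/2 = 4.167 ft. Hydraulic radius R = A/P = 2.601/4.167 = 0.6241 ft. Q_A = (1.486/0.024)·2.601·0.6241^(2/3)·√0.016 = 14.88 ft³/s.
Channel B: For a circular section of diameter D = 9.03 ft at depth y = 3.94 ft, the central angle is θ = 2 arccos(1 − 2y/D) = 2.886 rad. Then A = (D²/8)(θ − sin θ) = 26.84 ft² and P = Dθ/2 = 13.03 ft. Hydraulic radius R = A/P = 26.84/13.03 = 2.06 ft. Q_B = (1.486/0.024)·26.84·2.06^(2/3)·√0.016 = 340.4 ft³/s.
The larger discharge is 340.4 ft³/s and the smaller is 14.88 ft³/s; the ratio is 22.9.

22.9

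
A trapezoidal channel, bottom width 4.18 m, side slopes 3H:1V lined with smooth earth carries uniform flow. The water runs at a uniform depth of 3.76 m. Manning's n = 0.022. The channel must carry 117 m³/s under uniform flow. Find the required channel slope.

With bottom width b = 4.18 m and side slope z = 3: A = (b + zy)y = (4.18 + 3×3.76)×3.76 = 58.13 m²; P = b + 2y√(1+z²) = 4.18 + 2×3.76×3.162 = 27.96 m.
Hydraulic radius R = A/P = 58.13/27.96 = 2.079 m.
From Manning's equation, S = [nQ / (1 A R^(2/3))]² = [0.022 × 117 / (1 × 58.13 × 2.079^(2/3))]² = 0.000739.

S = 0.000739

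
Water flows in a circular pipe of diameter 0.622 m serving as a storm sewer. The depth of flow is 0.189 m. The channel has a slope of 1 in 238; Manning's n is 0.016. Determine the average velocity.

For a circular section of diameter D = 0.622 m at depth y = 0.189 m, the central angle is θ = 2 arccos(1 − 2y/D) = 2.335 rad. Then A = (D²/8)(θ − sin θ) = 0.07804 m² and P = Dθ/2 = 0.7263 m.
Hydraulic radius R = A/P = 0.07804/0.7263 = 0.1074 m.
From Manning's equation, V = (1/n) R^(2/3) S^(1/2) = (1/0.016) × 0.1074^(2/3) × 0.004202^(1/2) = 0.916 m/s.

V = 0.916 m/s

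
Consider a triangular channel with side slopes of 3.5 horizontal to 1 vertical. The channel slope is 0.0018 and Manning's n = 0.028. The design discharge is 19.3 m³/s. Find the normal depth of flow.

Manning's equation rearranged: A R^(2/3) = nQ / (1·√S) = 0.028 × 19.3 / (√0.0018) = 12.74.
Try y = 1.74 m: A R^(2/3) = 9.408 — too small.
Try y = 1.95 m: A R^(2/3) = 12.75 — close enough.

y_n = 1.95 m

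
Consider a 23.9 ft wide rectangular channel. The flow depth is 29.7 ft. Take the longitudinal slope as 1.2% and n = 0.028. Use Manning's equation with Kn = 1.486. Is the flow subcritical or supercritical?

subcritical

Flow area A = b·y = 23.9 × 29.7 = 709.8 ft². Wetted perimeter P = b + 2y = 23.9 + 2×29.7 = 83.3 ft.
Hydraulic radius R = A/P = 709.8/83.3 = 8.521 ft.
V = (1.486/n) R^(2/3) √S = (1.486/0.028) × 8.521^(2/3) × √0.012 = 24.25 ft/s. Hydraulic depth D_h = A/T = 709.8/23.9 = 29.7 ft.
Froude number Fr = V/√(g·D_h) = 24.25/√(32.2×29.7) = 0.784, which is less than 1, so the flow is subcritical.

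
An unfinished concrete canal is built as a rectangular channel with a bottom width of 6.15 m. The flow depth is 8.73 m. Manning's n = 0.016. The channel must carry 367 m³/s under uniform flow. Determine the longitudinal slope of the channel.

Flow area A = b·y = 6.15 × 8.73 = 53.69 m². Wetted perimeter P = b + 2y = 6.15 + 2×8.73 = 23.61 m.
Hydraulic radius R = A/P = 53.69/23.61 = 2.274 m.
From Manning's equation, S = [nQ / (1 A R^(2/3))]² = [0.016 × 367 / (1 × 53.69 × 2.274^(2/3))]² = 0.004.

S = 0.004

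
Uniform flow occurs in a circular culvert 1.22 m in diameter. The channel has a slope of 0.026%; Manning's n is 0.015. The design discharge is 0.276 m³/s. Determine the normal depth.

Manning's equation rearranged: A R^(2/3) = nQ / (1·√S) = 0.015 × 0.276 / (√0.00026) = 0.2568.
At y = 0.667 m: A R^(2/3) = 0.3072 — too large.
At y = 0.47 m: A R^(2/3) = 0.1666 — too small.
At y = 0.599 m: A R^(2/3) = 0.2568 — close enough.

y_n = 0.599 m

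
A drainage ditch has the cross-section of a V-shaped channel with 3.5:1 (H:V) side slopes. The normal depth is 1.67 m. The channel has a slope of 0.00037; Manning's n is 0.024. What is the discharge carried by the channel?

Q = 6.76 m³/s

For a triangular section with side slope z = 3.5: A = zy² = 3.5×1.67² = 9.761 m²; P = 2y√(1+z²) = 2×1.67×3.64 = 12.16 m.
Hydraulic radius R = A/P = 9.761/12.16 = 0.8029 m.
Manning's equation: Q = (1/n) A R^(2/3) S^(1/2) = (1/0.024) × 9.761 × 0.8029^(2/3) × 0.00037^(1/2) = 6.76 m³/s.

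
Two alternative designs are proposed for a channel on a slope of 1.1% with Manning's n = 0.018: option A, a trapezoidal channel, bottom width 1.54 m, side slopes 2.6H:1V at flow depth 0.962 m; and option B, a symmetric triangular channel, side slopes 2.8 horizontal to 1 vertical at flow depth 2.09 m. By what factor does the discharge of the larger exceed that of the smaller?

4.56

Channel A: With bottom width b = 1.54 m and side slope z = 2.6: A = (b + zy)y = (1.54 + 2.6×0.962)×0.962 = 3.888 m²; P = b + 2y√(1+z²) = 1.54 + 2×0.962×2.786 = 6.9 m. Hydraulic radius R = A/P = 3.888/6.9 = 0.5635 m. Q_A = (1/0.018)·3.888·0.5635^(2/3)·√0.011 = 15.45 m³/s.
Channel B: For a triangular section with side slope z = 2.8: A = zy² = 2.8×2.09² = 12.23 m²; P = 2y√(1+z²) = 2×2.09×2.973 = 12.43 m. Hydraulic radius R = A/P = 12.23/12.43 = 0.9841 m. Q_B = (1/0.018)·12.23·0.9841^(2/3)·√0.011 = 70.51 m³/s.
The larger discharge is 70.51 m³/s and the smaller is 15.45 m³/s; the ratio is 4.56.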